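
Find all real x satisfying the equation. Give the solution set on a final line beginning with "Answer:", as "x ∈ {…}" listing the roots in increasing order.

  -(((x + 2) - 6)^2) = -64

Step 1. [-(((x + 2) - 6)^2) = -64] LHS negated; negate both sides, so neg: ((x + 2) - 6)^2 = 64.
Step 2. [((x + 2) - 6)^2 = 64] LHS squared, RHS 64 ≥ 0: apply √ (±), so sqrt: (x + 2) - 6 = 8 or -8.
Step 3. [(x + 2) - 6 = 8 or -8] -6 is outermost — add 6 both sides ⇒ sub: x + 2 = 14 or -2.
Step 4. [x + 2 = 14 or -2] +2 is outermost — subtract 2 both sides ⇒ sub: x = 12 or -4.

Answer: x ∈ {-4, 12}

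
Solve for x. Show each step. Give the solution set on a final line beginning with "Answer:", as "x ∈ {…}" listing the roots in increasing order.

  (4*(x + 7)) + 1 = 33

Step 1. [(4*(x + 7)) + 1 = 33] subtract 1: x sits inside (… + 1). So sub: 4*(x + 7) = 32.
Step 2. [4*(x + 7) = 32] 4 out front; divide by 4, so div: x + 7 = 8.
Step 3. [x + 7 = 8] +7 is outermost — subtract 7 both sides, so sub: x = 1.

Answer: x ∈ {1}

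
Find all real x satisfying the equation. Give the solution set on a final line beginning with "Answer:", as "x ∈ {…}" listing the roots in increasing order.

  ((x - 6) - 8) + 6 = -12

Step 1. [((x - 6) - 8) + 6 = -12] 6 comes off first (subtract 6). So sub: (x - 6) - 8 = -18.
Step 2. [(x - 6) - 8 = -18] add 8: x sits inside (… - 8), so sub: x - 6 = -10.
Step 3. [x - 6 = -10] peel the -6: add 6 from each side, so sub: x = -4.

Answer: x ∈ {-4}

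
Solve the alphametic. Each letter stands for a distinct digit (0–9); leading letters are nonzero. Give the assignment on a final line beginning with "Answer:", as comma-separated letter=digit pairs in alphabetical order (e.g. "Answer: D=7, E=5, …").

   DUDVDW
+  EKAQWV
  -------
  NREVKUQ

Step 1. [col 1: W + V ≡ Q (mod 10)] column 1 (W + V ≡ Q (mod 10), carry-in 0) doesn't pin W yet; pick W=7 and continue ⇒ W=7.
Step 2. [col 1: W + V ≡ Q (mod 10)] several values work for V in column 1 (W + V ≡ Q (mod 10), carry-in 0); try V=5, so V=5.
Step 3. [N] adding two 6-digit numbers gives at most 6+1 digits, and here it does — N is that final carry and must be 1. So N=1.
Step 4. [col 1: W + V ≡ Q (mod 10)] column 1: given W=7, V=5, carry-in 0, and digits 1,5,7 already taken and all letters distinct, W+V≡Q (mod 10) forces Q=2 ⇒ Q=2.
Step 5. [col 2: D + W ≡ U (mod 10)] several values work for U in column 2 (D + W ≡ U (mod 10), carry-in 1); try U=4 ⇒ U=4.
Step 6. [col 2: D + W ≡ U (mod 10)] column 2 reads D+W+carry(1)=U with W=7, U=4; with digits 1,2,4,5,7 already taken and all letters distinct, the only value for D is 6 ⇒ D=6.
Step 7. [col 3: V + Q ≡ K (mod 10)] in column 3 we have V+Q≡K with carry-in 1; given V=5, Q=2 and digits 1,2,4,5,6,7 already taken and all letters distinct, that pins K to 8, so K=8.
Step 8. [col 4: D + A ≡ V (mod 10)] from column 4 (D=6, V=5, carry-in 0, digits 1,2,4,5,6,7,8 already taken and all letters distinct): A must equal 9, so A=9.
Step 9. [col 5: U + K ≡ E (mod 10)] column 5: given U=4, K=8, carry-in 1, and digits 1,2,4,5,6,7,8,9 already taken and all letters distinct, U+K≡E (mod 10) forces E=3. So E=3.
Step 10. [col 6: D + E ≡ R (mod 10)] column 6: given D=6, E=3, carry-in 1, and digits 1,2,3,4,5,6,7,8,9 already taken and all letters distinct, D+E≡R (mod 10) forces R=0 ⇒ R=0.

Answer: A=9, D=6, E=3, K=8, N=1, Q=2, R=0, U=4, V=5, W=7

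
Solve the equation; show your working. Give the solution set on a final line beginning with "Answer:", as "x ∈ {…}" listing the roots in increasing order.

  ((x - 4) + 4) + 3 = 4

Step 1. [((x - 4) + 4) + 3 = 4] 3 comes off first (subtract 3). So sub: (x - 4) + 4 = 1.
Step 2. [(x - 4) + 4 = 1] the outer +4 inverts by subtracting 4 ⇒ sub: x - 4 = -3.
Step 3. [x - 4 = -3] add 4: x sits inside (… - 4). So sub: x = 1.

Answer: x ∈ {1}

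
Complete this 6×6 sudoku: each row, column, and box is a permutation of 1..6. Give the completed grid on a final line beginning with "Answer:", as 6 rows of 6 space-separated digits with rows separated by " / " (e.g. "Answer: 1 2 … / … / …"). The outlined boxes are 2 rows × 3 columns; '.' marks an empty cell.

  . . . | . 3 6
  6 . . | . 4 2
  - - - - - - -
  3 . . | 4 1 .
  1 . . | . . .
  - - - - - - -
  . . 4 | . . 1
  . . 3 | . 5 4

Step 1. [r6c1∈{2}] r6c1 is down to just 2, so r6c1=2.
Step 2. [r6c4∈{6}] r6c4's peers cover all but 6, so r6c4=6.
Step 3. [r3c6∈{5}] r3c6's peers cover all but 5, so r3c6=5.
Step 4. [r4c2∈{2,4,5,6}] in row 4, 4 fits only at r4c2. So r4c2=4.
Step 5. [r4c3∈{2,5,6}] r4c3 is the only open cell in row 4 admitting 5. So r4c3=5.
Step 6. [r2c3∈{1}] r2c3 has the single candidate 1, so r2c3=1.
Step 7. [r2c4∈{5}] r2c4 has the single candidate 5, so r2c4=5.
Step 8. [r5c2∈{5,6}] 6 has one home in row 5: r5c2 ⇒ r5c2=6.
Step 9. [r1c2∈{2,5}] r1c2 is the only open cell in col 2 admitting 5, so r1c2=5.
Step 10. [r5c4∈{2,3}] across row 5, 3 lands solely at r5c4, so r5c4=3.
Step 11. [r3c2∈{2}] nothing but 2 survives at r3c2, so r3c2=2.
Step 12. [r4c5∈{2,6}] r4c5 is the only open cell in row 4 admitting 6, so r4c5=6.
Step 13. [r2c2∈{3}] r2c2's peers cover all but 3, so r2c2=3.
Step 14. [r1c4∈{1}] only 1 remains possible at r1c4 ⇒ r1c4=1.
Step 15. [r4c6∈{3}] only 3 remains possible at r4c6 ⇒ r4c6=3.
Step 16. [r4c4∈{2}] r4c4 has the single candidate 2 ⇒ r4c4=2.
Step 17. [r5c5∈{2}] only 2 remains possible at r5c5, so r5c5=2.
Step 18. [r1c1∈{4}] nothing but 4 survives at r1c1. So r1c1=4.
Step 19. [r3c3∈{6}] r3c3's peers cover all but 6 ⇒ r3c3=6.
Step 20. [r6c2∈{1}] r6c2 has the single candidate 1. So r6c2=1.
Step 21. [r5c1∈{5}] nothing but 5 survives at r5c1. So r5c1=5.
Step 22. [r1c3∈{2}] nothing but 2 survives at r1c3 ⇒ r1c3=2.

Answer: 4 5 2 1 3 6 / 6 3 1 5 4 2 / 3 2 6 4 1 5 / 1 4 5 2 6 3 / 5 6 4 3 2 1 / 2 1 3 6 5 4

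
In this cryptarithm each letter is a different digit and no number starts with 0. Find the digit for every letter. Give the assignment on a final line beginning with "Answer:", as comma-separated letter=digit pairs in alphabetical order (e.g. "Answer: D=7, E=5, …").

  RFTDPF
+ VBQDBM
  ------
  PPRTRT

Step 1. [col 1: F + M ≡ T (mod 10)] T=1 is one option consistent with column 1 (F + M ≡ T (mod 10), carry-in 0) — take it. So T=1.
Step 2. [col 1: F + M ≡ T (mod 10)] no forcing yet in column 1 (carry-in 0); M=9 is free and consistent — try it, so M=9.
Step 3. [col 1: F + M ≡ T (mod 10)] from column 1 (M=9, T=1, carry-in 0, digits 1,9 already taken and all letters distinct): F must equal 2 ⇒ F=2.
Step 4. [col 2: P + B ≡ R (mod 10)] no forcing yet in column 2 (carry-in 1); B=6 is free and consistent — try it ⇒ B=6.
Step 5. [col 2: P + B ≡ R (mod 10)] R=5 is one option consistent with column 2 (P + B ≡ R (mod 10), carry-in 1) — take it, so R=5.
Step 6. [col 2: P + B ≡ R (mod 10)] in column 2 we have P+B≡R with carry-in 1; given B=6, R=5 and digits 1,2,5,6,9 already taken and all letters distinct, that pins P to 8 ⇒ P=8.
Step 7. [col 3: D + D ≡ T (mod 10)] column 3 reads D+D+carry(1)=T with T=1; with digits 1,2,5,6,8,9 already taken and all letters distinct, the only value for D is 0, so D=0.
Step 8. [col 4: T + Q ≡ R (mod 10)] in column 4 we have T+Q≡R with carry-in 0; given T=1, R=5 and digits 0,1,2,5,6,8,9 already taken and all letters distinct, that pins Q to 4, so Q=4.
Step 9. [col 6: R + V ≡ P (mod 10)] from column 6 (R=5, P=8, carry-in 0, digits 0,1,2,4,5,6,8,9 already taken and all letters distinct): V must equal 3 ⇒ V=3.

Answer: B=6, D=0, F=2, M=9, P=8, Q=4, R=5, T=1, V=3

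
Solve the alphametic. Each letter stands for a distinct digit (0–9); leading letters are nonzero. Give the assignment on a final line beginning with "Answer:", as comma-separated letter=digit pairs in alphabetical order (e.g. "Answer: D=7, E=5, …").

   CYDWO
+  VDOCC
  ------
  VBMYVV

Step 1. [col 1: O + C ≡ V (mod 10)] column 1 (O + C ≡ V (mod 10), carry-in 0) doesn't pin C yet; pick C=8 and continue, so C=8.
Step 2. [col 1: O + C ≡ V (mod 10)] column 1 (O + C ≡ V (mod 10), carry-in 0) doesn't pin O yet; pick O=3 and continue. So O=3.
Step 3. [col 1: O + C ≡ V (mod 10)] column 1: given O=3, C=8, carry-in 0, and digits 3,8 already taken and all letters distinct, O+C≡V (mod 10) forces V=1. So V=1.
Step 4. [col 2: W + C ≡ V (mod 10)] column 2: given C=8, V=1, carry-in 1, and digits 1,3,8 already taken and all letters distinct, W+C≡V (mod 10) forces W=2, so W=2.
Step 5. [col 3: D + O ≡ Y (mod 10)] several values work for Y in column 3 (D + O ≡ Y (mod 10), carry-in 1); try Y=9, so Y=9.
Step 6. [col 3: D + O ≡ Y (mod 10)] in column 3 we have D+O≡Y with carry-in 1; given O=3, Y=9 and digits 1,2,3,8,9 already taken and all letters distinct, that pins D to 5, so D=5.
Step 7. [col 4: Y + D ≡ M (mod 10)] column 4 reads Y+D+carry(0)=M with Y=9, D=5; with digits 1,2,3,5,8,9 already taken and all letters distinct, the only value for M is 4. So M=4.
Step 8. [col 5: C + V ≡ B (mod 10)] in column 5 we have C+V≡B with carry-in 1; given C=8, V=1 and digits 1,2,3,4,5,8,9 already taken and all letters distinct, that pins B to 0, so B=0.

Answer: B=0, C=8, D=5, M=4, O=3, V=1, W=2, Y=9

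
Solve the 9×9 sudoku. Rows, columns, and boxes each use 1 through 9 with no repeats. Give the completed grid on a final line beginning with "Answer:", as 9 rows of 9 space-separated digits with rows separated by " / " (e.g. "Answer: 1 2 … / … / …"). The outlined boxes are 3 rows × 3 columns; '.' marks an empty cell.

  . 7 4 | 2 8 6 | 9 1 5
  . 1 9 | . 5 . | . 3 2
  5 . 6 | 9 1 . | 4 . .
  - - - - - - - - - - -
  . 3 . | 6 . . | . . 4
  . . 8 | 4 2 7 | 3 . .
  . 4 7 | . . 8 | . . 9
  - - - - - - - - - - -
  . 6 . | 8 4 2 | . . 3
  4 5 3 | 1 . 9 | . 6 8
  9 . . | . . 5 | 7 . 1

Step 1. [r5c8∈{5}] r5c8 is down to just 5 ⇒ r5c8=5.
Step 2. [r6c8∈{2}] only 2 remains possible at r6c8. So r6c8=2.
Step 3. [r5c1∈{1,6}] r5c1 is the only open cell in row 5 admitting 1, so r5c1=1.
Step 4. [r3c2∈{2,8}] row 3 places 2 nowhere but r3c2. So r3c2=2.
Step 5. [r3c8∈{7,8}] in row 3, 8 fits only at r3c8. So r3c8=8.
Step 6. [r6c5∈{3}] r6c5 has the single candidate 3 ⇒ r6c5=3.
Step 7. [r6c7∈{1,6}] row 6 places 1 nowhere but r6c7, so r6c7=1.
Step 8. [r9c3∈{2}] r9c3 has the single candidate 2 ⇒ r9c3=2.
Step 9. [r5c9∈{6}] r5c9's peers cover all but 6 ⇒ r5c9=6.
Step 10. [r4c6∈{1}] nothing but 1 survives at r4c6, so r4c6=1.
Step 11. [r7c7∈{5}] r7c7's peers cover all but 5, so r7c7=5.
Step 12. [r9c8∈{4}] r9c8 is down to just 4. So r9c8=4.
Step 13. [r2c4∈{7}] r2c4's peers cover all but 7, so r2c4=7.
Step 14. [r4c1∈{2}] r4c1 has the single candidate 2, so r4c1=2.
Step 15. [r9c5∈{6}] r9c5 is down to just 6, so r9c5=6.
Step 16. [r4c3∈{5}] r4c3's peers cover all but 5, so r4c3=5.
Step 17. [r2c6∈{4}] r2c6 is down to just 4. So r2c6=4.
Step 18. [r3c9∈{7}] nothing but 7 survives at r3c9 ⇒ r3c9=7.
Step 19. [r4c5∈{9}] r4c5 has the single candidate 9, so r4c5=9.
Step 20. [r8c7∈{2}] nothing but 2 survives at r8c7. So r8c7=2.
Step 21. [r8c5∈{7}] r8c5 has the single candidate 7, so r8c5=7.
Step 22. [r7c1∈{7}] r7c1 has the single candidate 7 ⇒ r7c1=7.
Step 23. [r4c8∈{7}] r4c8 is down to just 7. So r4c8=7.
Step 24. [r6c1∈{6}] r6c1 is down to just 6. So r6c1=6.
Step 25. [r1c1∈{3}] nothing but 3 survives at r1c1. So r1c1=3.
Step 26. [r9c2∈{8}] nothing but 8 survives at r9c2 ⇒ r9c2=8.
Step 27. [r6c4∈{5}] nothing but 5 survives at r6c4 ⇒ r6c4=5.
Step 28. [r3c6∈{3}] nothing but 3 survives at r3c6 ⇒ r3c6=3.
Step 29. [r2c7∈{6}] nothing but 6 survives at r2c7 ⇒ r2c7=6.
Step 30. [r5c2∈{9}] r5c2 is down to just 9 ⇒ r5c2=9.
Step 31. [r2c1∈{8}] r2c1 has the single candidate 8 ⇒ r2c1=8.
Step 32. [r7c8∈{9}] only 9 remains possible at r7c8 ⇒ r7c8=9.
Step 33. [r7c3∈{1}] r7c3's peers cover all but 1 ⇒ r7c3=1.
Step 34. [r4c7∈{8}] r4c7's peers cover all but 8, so r4c7=8.
Step 35. [r9c4∈{3}] r9c4 is down to just 3 ⇒ r9c4=3.

Answer: 3 7 4 2 8 6 9 1 5 / 8 1 9 7 5 4 6 3 2 / 5 2 6 9 1 3 4 8 7 / 2 3 5 6 9 1 8 7 4 / 1 9 8 4 2 7 3 5 6 / 6 4 7 5 3 8 1 2 9 / 7 6 1 8 4 2 5 9 3 / 4 5 3 1 7 9 2 6 8 / 9 8 2 3 6 5 7 4 1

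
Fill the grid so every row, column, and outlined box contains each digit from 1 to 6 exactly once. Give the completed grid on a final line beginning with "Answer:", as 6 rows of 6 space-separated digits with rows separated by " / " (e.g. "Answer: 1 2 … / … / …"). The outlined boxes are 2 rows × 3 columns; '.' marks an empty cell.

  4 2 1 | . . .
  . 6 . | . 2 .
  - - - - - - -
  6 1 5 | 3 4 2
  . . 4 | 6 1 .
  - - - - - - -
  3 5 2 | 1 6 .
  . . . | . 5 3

Step 1. [r1c4∈{5}] r1c4's peers cover all but 5 ⇒ r1c4=5.
Step 2. [r5c6∈{4}] r5c6 is down to just 4. So r5c6=4.
Step 3. [r6c1∈{1}] r6c1 is down to just 1. So r6c1=1.
Step 4. [r4c6∈{5}] nothing but 5 survives at r4c6. So r4c6=5.
Step 5. [r1c6∈{6}] r1c6 is down to just 6. So r1c6=6.
Step 6. [r2c3∈{3}] r2c3's peers cover all but 3, so r2c3=3.
Step 7. [r2c1∈{5}] r2c1 has the single candidate 5. So r2c1=5.
Step 8. [r4c1∈{2}] r4c1 has the single candidate 2 ⇒ r4c1=2.
Step 9. [r2c4∈{4}] r2c4's peers cover all but 4, so r2c4=4.
Step 10. [r6c2∈{4}] r6c2 is down to just 4, so r6c2=4.
Step 11. [r6c3∈{6}] only 6 remains possible at r6c3. So r6c3=6.
Step 12. [r2c6∈{1}] nothing but 1 survives at r2c6 ⇒ r2c6=1.
Step 13. [r6c4∈{2}] only 2 remains possible at r6c4, so r6c4=2.
Step 14. [r4c2∈{3}] nothing but 3 survives at r4c2, so r4c2=3.
Step 15. [r1c5∈{3}] r1c5 is down to just 3. So r1c5=3.

Answer: 4 2 1 5 3 6 / 5 6 3 4 2 1 / 6 1 5 3 4 2 / 2 3 4 6 1 5 / 3 5 2 1 6 4 / 1 4 6 2 5 3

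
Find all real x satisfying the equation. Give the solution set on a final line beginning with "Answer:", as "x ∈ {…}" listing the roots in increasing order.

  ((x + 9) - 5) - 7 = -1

Step 1. [((x + 9) - 5) - 7 = -1] the outer -7 inverts by adding 7 ⇒ sub: (x + 9) - 5 = 6.
Step 2. [(x + 9) - 5 = 6] add 5: x sits inside (… - 5). So sub: x + 9 = 11.
Step 3. [x + 9 = 11] peel the +9: subtract 9 from each side, so sub: x = 2.

Answer: x ∈ {2}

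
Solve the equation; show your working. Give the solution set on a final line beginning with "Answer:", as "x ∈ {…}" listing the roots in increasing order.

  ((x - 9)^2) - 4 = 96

Step 1. [((x - 9)^2) - 4 = 96] add 4: x sits inside (… - 4). So sub: (x - 9)^2 = 100.
Step 2. [(x - 9)^2 = 100] LHS squared, RHS 100 ≥ 0: apply √ (±), so sqrt: x - 9 = 10 or -10.
Step 3. [x - 9 = 10 or -10] -9 is outermost — add 9 both sides, so sub: x = 19 or -1.

Answer: x ∈ {-1, 19}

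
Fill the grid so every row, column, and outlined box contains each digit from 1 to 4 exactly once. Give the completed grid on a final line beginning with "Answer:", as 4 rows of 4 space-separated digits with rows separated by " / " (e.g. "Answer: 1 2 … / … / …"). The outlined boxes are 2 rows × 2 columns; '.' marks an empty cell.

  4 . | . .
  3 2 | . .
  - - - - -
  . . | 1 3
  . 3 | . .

Step 1. [r2c3∈{4}] r2c3's peers cover all but 4. So r2c3=4.
Step 2. [r4c3∈{2}] r4c3 is down to just 2, so r4c3=2.
Step 3. [r2c4∈{1}] nothing but 1 survives at r2c4, so r2c4=1.
Step 4. [r1c3∈{3}] only 3 remains possible at r1c3 ⇒ r1c3=3.
Step 5. [r1c2∈{1}] only 1 remains possible at r1c2. So r1c2=1.
Step 6. [r4c4∈{4}] r4c4's peers cover all but 4. So r4c4=4.
Step 7. [r3c2∈{4}] only 4 remains possible at r3c2. So r3c2=4.
Step 8. [r1c4∈{2}] r1c4's peers cover all but 2 ⇒ r1c4=2.
Step 9. [r4c1∈{1}] only 1 remains possible at r4c1, so r4c1=1.
Step 10. [r3c1∈{2}] r3c1 has the single candidate 2. So r3c1=2.

Answer: 4 1 3 2 / 3 2 4 1 / 2 4 1 3 / 1 3 2 4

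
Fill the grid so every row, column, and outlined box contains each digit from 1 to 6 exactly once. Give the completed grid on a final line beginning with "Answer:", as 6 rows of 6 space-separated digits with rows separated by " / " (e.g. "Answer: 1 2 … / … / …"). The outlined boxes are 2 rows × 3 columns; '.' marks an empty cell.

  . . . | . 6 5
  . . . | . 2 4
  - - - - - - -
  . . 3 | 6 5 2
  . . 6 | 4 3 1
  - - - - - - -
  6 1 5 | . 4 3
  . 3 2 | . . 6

Step 1. [r2c3∈{1}] only 1 remains possible at r2c3 ⇒ r2c3=1.
Step 2. [r2c4∈{3}] r2c4 has the single candidate 3, so r2c4=3.
Step 3. [r2c1∈{5}] r2c1 has the single candidate 5, so r2c1=5.
Step 4. [r3c2∈{4}] r3c2's peers cover all but 4 ⇒ r3c2=4.
Step 5. [r1c1∈{2,3,4}] in row 1, 3 fits only at r1c1, so r1c1=3.
Step 6. [r1c4∈{1}] r1c4's peers cover all but 1. So r1c4=1.
Step 7. [r4c2∈{2,5}] r4c2 is the only open cell in row 4 admitting 5. So r4c2=5.
Step 8. [r5c4∈{2}] r5c4 is down to just 2, so r5c4=2.
Step 9. [r6c5∈{1}] r6c5 is down to just 1. So r6c5=1.
Step 10. [r1c3∈{4}] r1c3 has the single candidate 4 ⇒ r1c3=4.
Step 11. [r6c4∈{5}] r6c4 has the single candidate 5, so r6c4=5.
Step 12. [r3c1∈{1}] r3c1 is down to just 1, so r3c1=1.
Step 13. [r2c2∈{6}] only 6 remains possible at r2c2, so r2c2=6.
Step 14. [r1c2∈{2}] r1c2's peers cover all but 2 ⇒ r1c2=2.
Step 15. [r6c1∈{4}] only 4 remains possible at r6c1 ⇒ r6c1=4.
Step 16. [r4c1∈{2}] r4c1's peers cover all but 2. So r4c1=2.

Answer: 3 2 4 1 6 5 / 5 6 1 3 2 4 / 1 4 3 6 5 2 / 2 5 6 4 3 1 / 6 1 5 2 4 3 / 4 3 2 5 1 6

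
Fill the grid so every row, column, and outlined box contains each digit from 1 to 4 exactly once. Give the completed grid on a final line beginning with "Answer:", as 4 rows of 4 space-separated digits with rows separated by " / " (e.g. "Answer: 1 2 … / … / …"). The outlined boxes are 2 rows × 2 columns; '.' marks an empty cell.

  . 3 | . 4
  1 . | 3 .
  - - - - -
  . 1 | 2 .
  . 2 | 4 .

Step 1. [r3c4∈{3}] r3c4's peers cover all but 3. So r3c4=3.
Step 2. [r2c4∈{2}] r2c4 has the single candidate 2, so r2c4=2.
Step 3. [r2c2∈{4}] r2c2 has the single candidate 4 ⇒ r2c2=4.
Step 4. [r4c4∈{1}] r4c4 has the single candidate 1. So r4c4=1.
Step 5. [r1c1∈{2}] r1c1 has the single candidate 2 ⇒ r1c1=2.
Step 6. [r3c1∈{4}] r3c1 is down to just 4. So r3c1=4.
Step 7. [r4c1∈{3}] nothing but 3 survives at r4c1, so r4c1=3.
Step 8. [r1c3∈{1}] only 1 remains possible at r1c3. So r1c3=1.

Answer: 2 3 1 4 / 1 4 3 2 / 4 1 2 3 / 3 2 4 1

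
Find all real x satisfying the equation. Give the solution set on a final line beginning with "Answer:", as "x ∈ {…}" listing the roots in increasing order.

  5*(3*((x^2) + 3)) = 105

Step 1. [5*(3*((x^2) + 3)) = 105] leading coefficient 5: divide by 5. So div: 3*((x^2) + 3) = 21.
Step 2. [3*((x^2) + 3) = 21] leading coefficient 3: divide by 3 ⇒ div: (x^2) + 3 = 7.
Step 3. [(x^2) + 3 = 7] +3 is outermost — subtract 3 both sides. So sub: x^2 = 4.
Step 4. [x^2 = 4] √ both sides: 4 ≥ 0 gives two branches. So sqrt: x = 2 or -2.

Answer: x ∈ {-2, 2}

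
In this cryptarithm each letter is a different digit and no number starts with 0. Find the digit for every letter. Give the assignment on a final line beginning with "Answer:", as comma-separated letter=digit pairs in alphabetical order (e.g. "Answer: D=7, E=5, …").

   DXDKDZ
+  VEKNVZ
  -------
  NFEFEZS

Step 1. [N] N is the leading digit of a 7-digit sum of two 6-digit numbers; the final carry is exactly 1. So N=1.
Step 2. [col 1: Z + Z ≡ S (mod 10)] several values work for Z in column 1 (Z + Z ≡ S (mod 10), carry-in 0); try Z=2 ⇒ Z=2.
Step 3. [col 1: Z + Z ≡ S (mod 10)] from column 1 (Z=2, carry-in 0, digits 1,2 already taken and all letters distinct): S must equal 4. So S=4.
Step 4. [col 2: D + V ≡ Z (mod 10)] several values work for D in column 2 (D + V ≡ Z (mod 10), carry-in 0); try D=7. So D=7.
Step 5. [col 2: D + V ≡ Z (mod 10)] column 2: given D=7, Z=2, carry-in 0, and digits 1,2,4,7 already taken and all letters distinct, D+V≡Z (mod 10) forces V=5, so V=5.
Step 6. [col 3: K + N ≡ E (mod 10)] K=6 is one option consistent with column 3 (K + N ≡ E (mod 10), carry-in 1) — take it ⇒ K=6.
Step 7. [col 3: K + N ≡ E (mod 10)] column 3 reads K+N+carry(1)=E with K=6, N=1; with digits 1,2,4,5,6,7 already taken and all letters distinct, the only value for E is 8 ⇒ E=8.
Step 8. [col 4: D + K ≡ F (mod 10)] column 4: given D=7, K=6, carry-in 0, and digits 1,2,4,5,6,7,8 already taken and all letters distinct, D+K≡F (mod 10) forces F=3 ⇒ F=3.
Step 9. [col 5: X + E ≡ E (mod 10)] column 5: given E=8, carry-in 1, and digits 1,2,3,4,5,6,7,8 already taken and all letters distinct, X+E≡E (mod 10) forces X=9 ⇒ X=9.

Answer: D=7, E=8, F=3, K=6, N=1, S=4, V=5, X=9, Z=2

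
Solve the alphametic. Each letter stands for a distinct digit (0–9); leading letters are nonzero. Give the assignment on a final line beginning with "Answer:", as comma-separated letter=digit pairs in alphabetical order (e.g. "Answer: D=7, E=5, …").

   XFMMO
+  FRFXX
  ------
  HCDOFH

Step 1. [col 1: O + X ≡ H (mod 10)] column 1 (O + X ≡ H (mod 10), carry-in 0) doesn't pin O yet; pick O=8 and continue ⇒ O=8.
Step 2. [col 1: O + X ≡ H (mod 10)] H=1 is one option consistent with column 1 (O + X ≡ H (mod 10), carry-in 0) — take it, so H=1.
Step 3. [col 1: O + X ≡ H (mod 10)] column 1: given O=8, H=1, carry-in 0, and digits 1,8 already taken and all letters distinct, O+X≡H (mod 10) forces X=3, so X=3.
Step 4. [col 2: M + X ≡ F (mod 10)] column 2 (M + X ≡ F (mod 10), carry-in 1) doesn't pin M yet; pick M=2 and continue ⇒ M=2.
Step 5. [col 2: M + X ≡ F (mod 10)] in column 2 we have M+X≡F with carry-in 1; given M=2, X=3 and digits 1,2,3,8 already taken and all letters distinct, that pins F to 6, so F=6.
Step 6. [col 4: F + R ≡ D (mod 10)] column 4 (F + R ≡ D (mod 10), carry-in 0) doesn't pin R yet; pick R=9 and continue ⇒ R=9.
Step 7. [col 4: F + R ≡ D (mod 10)] column 4: given F=6, R=9, carry-in 0, and digits 1,2,3,6,8,9 already taken and all letters distinct, F+R≡D (mod 10) forces D=5, so D=5.
Step 8. [col 5: X + F ≡ C (mod 10)] from column 5 (X=3, F=6, carry-in 1, digits 1,2,3,5,6,8,9 already taken and all letters distinct): C must equal 0, so C=0.

Answer: C=0, D=5, F=6, H=1, M=2, O=8, R=9, X=3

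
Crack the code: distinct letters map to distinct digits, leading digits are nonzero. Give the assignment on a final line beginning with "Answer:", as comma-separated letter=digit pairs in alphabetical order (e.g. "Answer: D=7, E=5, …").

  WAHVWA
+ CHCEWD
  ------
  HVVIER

Step 1. [col 1: A + D ≡ R (mod 10)] several values work for R in column 1 (A + D ≡ R (mod 10), carry-in 0); try R=0 ⇒ R=0.
Step 2. [col 1: A + D ≡ R (mod 10)] A=2 is one option consistent with column 1 (A + D ≡ R (mod 10), carry-in 0) — take it, so A=2.
Step 3. [col 1: A + D ≡ R (mod 10)] in column 1 we have A+D≡R with carry-in 0; given A=2, R=0 and digits 0,2 already taken and all letters distinct, that pins D to 8. So D=8.
Step 4. [col 2: W + W ≡ E (mod 10)] E=9 is one option consistent with column 2 (W + W ≡ E (mod 10), carry-in 1) — take it. So E=9.
Step 5. [col 2: W + W ≡ E (mod 10)] column 2: given E=9, carry-in 1, and digits 0,2,8,9 already taken and all letters distinct, W+W≡E (mod 10) forces W=4, so W=4.
Step 6. [col 3: V + E ≡ I (mod 10)] no forcing yet in column 3 (carry-in 0); V=7 is free and consistent — try it. So V=7.
Step 7. [col 3: V + E ≡ I (mod 10)] column 3 reads V+E+carry(0)=I with V=7, E=9; with digits 0,2,4,7,8,9 already taken and all letters distinct, the only value for I is 6, so I=6.
Step 8. [col 4: H + C ≡ V (mod 10)] no forcing yet in column 4 (carry-in 1); C=1 is free and consistent — try it ⇒ C=1.
Step 9. [col 4: H + C ≡ V (mod 10)] column 4 reads H+C+carry(1)=V with C=1, V=7; with digits 0,1,2,4,6,7,8,9 already taken and all letters distinct, the only value for H is 5, so H=5.

Answer: A=2, C=1, D=8, E=9, H=5, I=6, R=0, V=7, W=4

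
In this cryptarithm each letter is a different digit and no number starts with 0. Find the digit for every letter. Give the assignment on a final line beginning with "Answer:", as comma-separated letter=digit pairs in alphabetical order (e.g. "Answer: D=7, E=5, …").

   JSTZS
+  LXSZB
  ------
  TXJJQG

Step 1. [col 1: S + B ≡ G (mod 10)] column 1 (S + B ≡ G (mod 10), carry-in 0) doesn't pin S yet; pick S=6 and continue, so S=6.
Step 2. [T] adding two 5-digit numbers gives at most 5+1 digits, and here it does — T is that final carry and must be 1 ⇒ T=1.
Step 3. [col 1: S + B ≡ G (mod 10)] G=9 is one option consistent with column 1 (S + B ≡ G (mod 10), carry-in 0) — take it. So G=9.
Step 4. [col 1: S + B ≡ G (mod 10)] column 1: given S=6, G=9, carry-in 0, and digits 1,6,9 already taken and all letters distinct, S+B≡G (mod 10) forces B=3, so B=3.
Step 5. [col 2: Z + Z ≡ Q (mod 10)] column 2 (Z + Z ≡ Q (mod 10), carry-in 0) doesn't pin Z yet; pick Z=5 and continue, so Z=5.
Step 6. [col 2: Z + Z ≡ Q (mod 10)] in column 2 we have Z+Z≡Q with carry-in 0; given Z=5 and digits 1,3,5,6,9 already taken and all letters distinct, that pins Q to 0. So Q=0.
Step 7. [col 3: T + S ≡ J (mod 10)] from column 3 (T=1, S=6, carry-in 1, digits 0,1,3,5,6,9 already taken and all letters distinct): J must equal 8. So J=8.
Step 8. [col 4: S + X ≡ J (mod 10)] from column 4 (S=6, J=8, carry-in 0, digits 0,1,3,5,6,8,9 already taken and all letters distinct): X must equal 2. So X=2.
Step 9. [col 5: J + L ≡ X (mod 10)] column 5 reads J+L+carry(0)=X with J=8, X=2; with digits 0,1,2,3,5,6,8,9 already taken and all letters distinct, the only value for L is 4, so L=4.

Answer: B=3, G=9, J=8, L=4, Q=0, S=6, T=1, X=2, Z=5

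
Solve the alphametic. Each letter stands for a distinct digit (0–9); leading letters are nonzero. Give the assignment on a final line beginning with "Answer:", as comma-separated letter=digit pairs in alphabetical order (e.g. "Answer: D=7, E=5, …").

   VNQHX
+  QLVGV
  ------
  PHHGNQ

Step 1. [col 1: X + V ≡ Q (mod 10)] column 1 (X + V ≡ Q (mod 10), carry-in 0) doesn't pin V yet; pick V=7 and continue, so V=7.
Step 2. [col 1: X + V ≡ Q (mod 10)] X=9 is one option consistent with column 1 (X + V ≡ Q (mod 10), carry-in 0) — take it ⇒ X=9.
Step 3. [col 1: X + V ≡ Q (mod 10)] column 1: given X=9, V=7, carry-in 0, and digits 7,9 already taken and all letters distinct, X+V≡Q (mod 10) forces Q=6, so Q=6.
Step 4. [col 2: H + G ≡ N (mod 10)] no forcing yet in column 2 (carry-in 1); H=4 is free and consistent — try it ⇒ H=4.
Step 5. [P] adding two 5-digit numbers gives at most 5+1 digits, and here it does — P is that final carry and must be 1, so P=1.
Step 6. [col 2: H + G ≡ N (mod 10)] no forcing yet in column 2 (carry-in 1); N=8 is free and consistent — try it, so N=8.
Step 7. [col 2: H + G ≡ N (mod 10)] column 2 reads H+G+carry(1)=N with H=4, N=8; with digits 1,4,6,7,8,9 already taken and all letters distinct, the only value for G is 3. So G=3.
Step 8. [col 4: N + L ≡ H (mod 10)] from column 4 (N=8, H=4, carry-in 1, digits 1,3,4,6,7,8,9 already taken and all letters distinct): L must equal 5 ⇒ L=5.

Answer: G=3, H=4, L=5, N=8, P=1, Q=6, V=7, X=9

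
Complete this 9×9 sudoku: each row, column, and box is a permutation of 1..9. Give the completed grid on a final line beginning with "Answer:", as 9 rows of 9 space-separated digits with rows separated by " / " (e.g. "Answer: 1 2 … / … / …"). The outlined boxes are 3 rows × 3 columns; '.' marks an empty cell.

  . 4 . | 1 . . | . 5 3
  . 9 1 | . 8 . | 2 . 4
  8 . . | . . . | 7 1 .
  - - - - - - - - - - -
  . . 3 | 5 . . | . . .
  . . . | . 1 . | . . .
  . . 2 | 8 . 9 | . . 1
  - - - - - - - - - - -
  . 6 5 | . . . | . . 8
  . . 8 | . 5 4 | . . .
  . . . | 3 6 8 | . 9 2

Step 1. [r2c8∈{6}] r2c8's peers cover all but 6 ⇒ r2c8=6.
Step 2. [r2c4∈{7}] only 7 remains possible at r2c4, so r2c4=7.
Step 3. [r5c3∈{4,6,7,9}] across col 3, 9 lands solely at r5c3. So r5c3=9.
Step 4. [r5c9∈{5,6,7}] across col 9, 5 lands solely at r5c9 ⇒ r5c9=5.
Step 5. [r9c3∈{4,7}] in col 3, 4 fits only at r9c3. So r9c3=4.
Step 6. [r3c9∈{9}] only 9 remains possible at r3c9 ⇒ r3c9=9.
Step 7. [r3c3∈{6}] r3c3 has the single candidate 6, so r3c3=6.
Step 8. [r5c4∈{2,4,6}] 6 has one home in col 4: r5c4. So r5c4=6.
Step 9. [r7c6∈{1,2,7}] r7c6 is the only open cell in col 6 admitting 1 ⇒ r7c6=1.
Step 10. [r7c5∈{2,7,9}] r7c5 is the only open cell in box 8 admitting 7, so r7c5=7.
Step 11. [r4c7∈{4,6,8,9}] across row 4, 9 lands solely at r4c7 ⇒ r4c7=9.
Step 12. [r3c4∈{2,4}] col 4 places 4 nowhere but r3c4. So r3c4=4.
Step 13. [r9c7∈{1,5}] the pair r9c1,r9c2 in row 9 locks {1,7} between them. So r9c7≠1.
Step 14. [r8c7∈{1,3,6}] col 7 places 1 nowhere but r8c7. So r8c7=1.
Step 15. [r6c7∈{3,4,6}] col 7 places 6 nowhere but r6c7 ⇒ r6c7=6.
Step 16. [r4c9∈{7}] r4c9 is down to just 7, so r4c9=7.
Step 17. [r4c6∈{2}] r4c6 is down to just 2, so r4c6=2.
Step 18. [r5c8∈{2,3,4,8}] 2 has one home in row 5: r5c8. So r5c8=2.
Step 19. [r8c8∈{3,7}] 7 has one home in col 8: r8c8, so r8c8=7.
Step 20. [r4c5∈{4}] only 4 remains possible at r4c5, so r4c5=4.
Step 21. [r6c5∈{3}] r6c5 is down to just 3, so r6c5=3.
Step 22. [r6c8∈{4}] nothing but 4 survives at r6c8 ⇒ r6c8=4.
Step 23. [r4c8∈{8}] only 8 remains possible at r4c8, so r4c8=8.
Step 24. [r4c2∈{1}] r4c2's peers cover all but 1. So r4c2=1.
Step 25. [r9c2∈{7}] only 7 remains possible at r9c2, so r9c2=7.
Step 26. [r6c1∈{5,7}] 7 has one home in row 6: r6c1. So r6c1=7.
Step 27. [r1c1∈{2}] only 2 remains possible at r1c1 ⇒ r1c1=2.
Step 28. [r2c1∈{3,5}] col 1 places 5 nowhere but r2c1, so r2c1=5.
Step 29. [r8c2∈{2,3}] 2 has one home in col 2: r8c2 ⇒ r8c2=2.
Step 30. [r8c1∈{3,9}] r8c1 is the only open cell in row 8 admitting 3, so r8c1=3.
Step 31. [r3c6∈{3,5}] row 3 places 5 nowhere but r3c6 ⇒ r3c6=5.
Step 32. [r7c8∈{3}] r7c8's peers cover all but 3, so r7c8=3.
Step 33. [r7c4∈{2,9}] row 7 places 2 nowhere but r7c4, so r7c4=2.
Step 34. [r5c2∈{8}] r5c2's peers cover all but 8 ⇒ r5c2=8.
Step 35. [r8c9∈{6}] r8c9's peers cover all but 6, so r8c9=6.
Step 36. [r3c2∈{3}] only 3 remains possible at r3c2. So r3c2=3.
Step 37. [r7c1∈{9}] nothing but 9 survives at r7c1 ⇒ r7c1=9.
Step 38. [r5c6∈{7}] only 7 remains possible at r5c6 ⇒ r5c6=7.
Step 39. [r8c4∈{9}] only 9 remains possible at r8c4 ⇒ r8c4=9.
Step 40. [r1c6∈{6}] r1c6 is down to just 6, so r1c6=6.
Step 41. [r5c7∈{3}] r5c7's peers cover all but 3, so r5c7=3.
Step 42. [r1c5∈{9}] r1c5 has the single candidate 9 ⇒ r1c5=9.
Step 43. [r6c2∈{5}] r6c2 has the single candidate 5. So r6c2=5.
Step 44. [r5c1∈{4}] r5c1 is down to just 4, so r5c1=4.
Step 45. [r9c1∈{1}] r9c1 has the single candidate 1, so r9c1=1.
Step 46. [r7c7∈{4}] only 4 remains possible at r7c7, so r7c7=4.
Step 47. [r1c3∈{7}] nothing but 7 survives at r1c3 ⇒ r1c3=7.
Step 48. [r1c7∈{8}] r1c7's peers cover all but 8. So r1c7=8.
Step 49. [r4c1∈{6}] r4c1 is down to just 6, so r4c1=6.
Step 50. [r9c7∈{5}] r9c7 has the single candidate 5, so r9c7=5.
Step 51. [r3c5∈{2}] only 2 remains possible at r3c5. So r3c5=2.
Step 52. [r2c6∈{3}] nothing but 3 survives at r2c6, so r2c6=3.

Answer: 2 4 7 1 9 6 8 5 3 / 5 9 1 7 8 3 2 6 4 / 8 3 6 4 2 5 7 1 9 / 6 1 3 5 4 2 9 8 7 / 4 8 9 6 1 7 3 2 5 / 7 5 2 8 3 9 6 4 1 / 9 6 5 2 7 1 4 3 8 / 3 2 8 9 5 4 1 7 6 / 1 7 4 3 6 8 5 9 2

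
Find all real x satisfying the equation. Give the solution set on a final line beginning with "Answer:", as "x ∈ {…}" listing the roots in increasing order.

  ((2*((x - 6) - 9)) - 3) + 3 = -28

Step 1. [((2*((x - 6) - 9)) - 3) + 3 = -28] the outer +3 inverts by subtracting 3, so sub: (2*((x - 6) - 9)) - 3 = -31.
Step 2. [(2*((x - 6) - 9)) - 3 = -31] add 3: x sits inside (… - 3) ⇒ sub: 2*((x - 6) - 9) = -28.
Step 3. [2*((x - 6) - 9) = -28] 2 out front; divide by 2. So div: (x - 6) - 9 = -14.
Step 4. [(x - 6) - 9 = -14] 9 comes off first (add 9), so sub: x - 6 = -5.
Step 5. [x - 6 = -5] peel the -6: add 6 from each side. So sub: x = 1.

Answer: x ∈ {1}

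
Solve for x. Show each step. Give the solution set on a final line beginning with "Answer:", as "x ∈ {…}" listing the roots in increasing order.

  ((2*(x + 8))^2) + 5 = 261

Step 1. [((2*(x + 8))^2) + 5 = 261] peel the +5: subtract 5 from each side. So sub: (2*(x + 8))^2 = 256.
Step 2. [(2*(x + 8))^2 = 256] √ both sides: 256 ≥ 0 gives two branches ⇒ sqrt: 2*(x + 8) = 16 or -16.
Step 3. [2*(x + 8) = 16 or -16] 2 out front; divide by 2, so div: x + 8 = 8 or -8.
Step 4. [x + 8 = 8 or -8] peel the +8: subtract 8 from each side ⇒ sub: x = 0 or -16.

Answer: x ∈ {-16, 0}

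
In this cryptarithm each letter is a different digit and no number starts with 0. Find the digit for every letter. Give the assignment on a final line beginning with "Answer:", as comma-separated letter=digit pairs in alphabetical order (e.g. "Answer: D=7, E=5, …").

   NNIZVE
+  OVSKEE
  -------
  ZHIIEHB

Step 1. [col 1: E + E ≡ B (mod 10)] column 1 (E + E ≡ B (mod 10), carry-in 0) doesn't pin B yet; pick B=8 and continue, so B=8.
Step 2. [Z] Z is the leading digit of a 7-digit sum of two 6-digit numbers; the final carry is exactly 1, so Z=1.
Step 3. [col 1: E + E ≡ B (mod 10)] E=4 is one option consistent with column 1 (E + E ≡ B (mod 10), carry-in 0) — take it. So E=4.
Step 4. [col 2: V + E ≡ H (mod 10)] no forcing yet in column 2 (carry-in 0); H=3 is free and consistent — try it ⇒ H=3.
Step 5. [col 2: V + E ≡ H (mod 10)] in column 2 we have V+E≡H with carry-in 0; given E=4, H=3 and digits 1,3,4,8 already taken and all letters distinct, that pins V to 9 ⇒ V=9.
Step 6. [col 3: Z + K ≡ E (mod 10)] from column 3 (Z=1, E=4, carry-in 1, digits 1,3,4,8,9 already taken and all letters distinct): K must equal 2, so K=2.
Step 7. [col 4: I + S ≡ I (mod 10)] from column 4 (nothing yet, carry-in 0, digits 1,2,3,4,8,9 already taken and all letters distinct): S must equal 0. So S=0.
Step 8. [col 4: I + S ≡ I (mod 10)] I=6 is one option consistent with column 4 (I + S ≡ I (mod 10), carry-in 0) — take it. So I=6.
Step 9. [col 5: N + V ≡ I (mod 10)] from column 5 (V=9, I=6, carry-in 0, digits 0,1,2,3,4,6,8,9 already taken and all letters distinct): N must equal 7. So N=7.
Step 10. [col 6: N + O ≡ H (mod 10)] in column 6 we have N+O≡H with carry-in 1; given N=7, H=3 and digits 0,1,2,3,4,6,7,8,9 already taken and all letters distinct, that pins O to 5 ⇒ O=5.

Answer: B=8, E=4, H=3, I=6, K=2, N=7, O=5, S=0, V=9, Z=1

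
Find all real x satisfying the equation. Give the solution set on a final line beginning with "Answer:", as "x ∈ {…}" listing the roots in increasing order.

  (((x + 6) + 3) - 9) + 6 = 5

Step 1. [(((x + 6) + 3) - 9) + 6 = 5] +6 is outermost — subtract 6 both sides, so sub: ((x + 6) + 3) - 9 = -1.
Step 2. [((x + 6) + 3) - 9 = -1] the outer -9 inverts by adding 9. So sub: (x + 6) + 3 = 8.
Step 3. [(x + 6) + 3 = 8] +3 is outermost — subtract 3 both sides ⇒ sub: x + 6 = 5.
Step 4. [x + 6 = 5] the outer +6 inverts by subtracting 6 ⇒ sub: x = -1.

Answer: x ∈ {-1}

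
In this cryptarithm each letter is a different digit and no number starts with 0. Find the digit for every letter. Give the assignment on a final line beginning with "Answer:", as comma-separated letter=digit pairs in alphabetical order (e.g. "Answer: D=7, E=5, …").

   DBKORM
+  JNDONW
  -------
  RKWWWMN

Step 1. [R] R is the leading digit of a 7-digit sum of two 6-digit numbers; the final carry is exactly 1 ⇒ R=1.
Step 2. [col 1: M + W ≡ N (mod 10)] no forcing yet in column 1 (carry-in 0); M=4 is free and consistent — try it ⇒ M=4.
Step 3. [col 1: M + W ≡ N (mod 10)] no forcing yet in column 1 (carry-in 0); N=2 is free and consistent — try it. So N=2.
Step 4. [col 1: M + W ≡ N (mod 10)] in column 1 we have M+W≡N with carry-in 0; given M=4, N=2 and digits 1,2,4 already taken and all letters distinct, that pins W to 8. So W=8.
Step 5. [col 3: O + O ≡ W (mod 10)] from column 3 (W=8, carry-in 0, digits 1,2,4,8 already taken and all letters distinct): O must equal 9 ⇒ O=9.
Step 6. [col 4: K + D ≡ W (mod 10)] no forcing yet in column 4 (carry-in 1); D=7 is free and consistent — try it, so D=7.
Step 7. [col 4: K + D ≡ W (mod 10)] column 4 reads K+D+carry(1)=W with D=7, W=8; with digits 1,2,4,7,8,9 already taken and all letters distinct, the only value for K is 0 ⇒ K=0.
Step 8. [col 5: B + N ≡ W (mod 10)] column 5: given N=2, W=8, carry-in 0, and digits 0,1,2,4,7,8,9 already taken and all letters distinct, B+N≡W (mod 10) forces B=6 ⇒ B=6.
Step 9. [col 6: D + J ≡ K (mod 10)] column 6: given D=7, K=0, carry-in 0, and digits 0,1,2,4,6,7,8,9 already taken and all letters distinct, D+J≡K (mod 10) forces J=3. So J=3.

Answer: B=6, D=7, J=3, K=0, M=4, N=2, O=9, R=1, W=8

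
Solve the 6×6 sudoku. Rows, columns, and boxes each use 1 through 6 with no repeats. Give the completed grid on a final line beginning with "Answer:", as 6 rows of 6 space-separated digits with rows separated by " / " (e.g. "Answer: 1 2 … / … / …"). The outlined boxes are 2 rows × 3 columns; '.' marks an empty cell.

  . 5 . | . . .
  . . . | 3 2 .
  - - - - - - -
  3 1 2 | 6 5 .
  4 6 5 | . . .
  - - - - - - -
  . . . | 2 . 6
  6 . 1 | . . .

Step 1. [r2c2∈{4}] nothing but 4 survives at r2c2 ⇒ r2c2=4.
Step 2. [r5c5∈{1,3,4}] row 5 places 1 nowhere but r5c5 ⇒ r5c5=1.
Step 3. [r1c5∈{4,6}] r1c5 is the only open cell in col 5 admitting 6 ⇒ r1c5=6.
Step 4. [r6c5∈{3,4}] 4 has one home in col 5: r6c5, so r6c5=4.
Step 5. [r6c6∈{3,5}] r6c6 is the only open cell in box 6 admitting 3. So r6c6=3.
Step 6. [r4c4∈{1}] only 1 remains possible at r4c4, so r4c4=1.
Step 7. [r2c1∈{1}] r2c1's peers cover all but 1, so r2c1=1.
Step 8. [r1c4∈{4}] r1c4 is down to just 4. So r1c4=4.
Step 9. [r1c3∈{3}] r1c3 is down to just 3 ⇒ r1c3=3.
Step 10. [r1c1∈{2}] r1c1 has the single candidate 2, so r1c1=2.
Step 11. [r4c6∈{2}] only 2 remains possible at r4c6, so r4c6=2.
Step 12. [r2c6∈{5}] r2c6 is down to just 5. So r2c6=5.
Step 13. [r6c4∈{5}] r6c4 is down to just 5, so r6c4=5.
Step 14. [r6c2∈{2}] r6c2's peers cover all but 2 ⇒ r6c2=2.
Step 15. [r5c1∈{5}] r5c1 has the single candidate 5. So r5c1=5.
Step 16. [r2c3∈{6}] r2c3's peers cover all but 6 ⇒ r2c3=6.
Step 17. [r3c6∈{4}] nothing but 4 survives at r3c6, so r3c6=4.
Step 18. [r5c2∈{3}] only 3 remains possible at r5c2 ⇒ r5c2=3.
Step 19. [r1c6∈{1}] r1c6 is down to just 1. So r1c6=1.
Step 20. [r5c3∈{4}] r5c3 is down to just 4. So r5c3=4.
Step 21. [r4c5∈{3}] r4c5's peers cover all but 3. So r4c5=3.

Answer: 2 5 3 4 6 1 / 1 4 6 3 2 5 / 3 1 2 6 5 4 / 4 6 5 1 3 2 / 5 3 4 2 1 6 / 6 2 1 5 4 3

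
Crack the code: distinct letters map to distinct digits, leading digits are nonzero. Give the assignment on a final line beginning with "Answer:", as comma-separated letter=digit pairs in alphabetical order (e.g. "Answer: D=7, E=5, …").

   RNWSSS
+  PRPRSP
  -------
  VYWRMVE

Step 1. [col 1: S + P ≡ E (mod 10)] P=8 is one option consistent with column 1 (S + P ≡ E (mod 10), carry-in 0) — take it, so P=8.
Step 2. [V] adding two 6-digit numbers gives at most 6+1 digits, and here it does — V is that final carry and must be 1. So V=1.
Step 3. [col 1: S + P ≡ E (mod 10)] several values work for E in column 1 (S + P ≡ E (mod 10), carry-in 0); try E=3, so E=3.
Step 4. [col 1: S + P ≡ E (mod 10)] column 1 reads S+P+carry(0)=E with P=8, E=3; with digits 1,3,8 already taken and all letters distinct, the only value for S is 5. So S=5.
Step 5. [col 3: S + R ≡ M (mod 10)] no forcing yet in column 3 (carry-in 1); M=2 is free and consistent — try it, so M=2.
Step 6. [col 3: S + R ≡ M (mod 10)] from column 3 (S=5, M=2, carry-in 1, digits 1,2,3,5,8 already taken and all letters distinct): R must equal 6. So R=6.
Step 7. [col 4: W + P ≡ R (mod 10)] column 4: given P=8, R=6, carry-in 1, and digits 1,2,3,5,6,8 already taken and all letters distinct, W+P≡R (mod 10) forces W=7 ⇒ W=7.
Step 8. [col 5: N + R ≡ W (mod 10)] column 5: given R=6, W=7, carry-in 1, and digits 1,2,3,5,6,7,8 already taken and all letters distinct, N+R≡W (mod 10) forces N=0 ⇒ N=0.
Step 9. [col 6: R + P ≡ Y (mod 10)] column 6 reads R+P+carry(0)=Y with R=6, P=8; with digits 0,1,2,3,5,6,7,8 already taken and all letters distinct, the only value for Y is 4, so Y=4.

Answer: E=3, M=2, N=0, P=8, R=6, S=5, V=1, W=7, Y=4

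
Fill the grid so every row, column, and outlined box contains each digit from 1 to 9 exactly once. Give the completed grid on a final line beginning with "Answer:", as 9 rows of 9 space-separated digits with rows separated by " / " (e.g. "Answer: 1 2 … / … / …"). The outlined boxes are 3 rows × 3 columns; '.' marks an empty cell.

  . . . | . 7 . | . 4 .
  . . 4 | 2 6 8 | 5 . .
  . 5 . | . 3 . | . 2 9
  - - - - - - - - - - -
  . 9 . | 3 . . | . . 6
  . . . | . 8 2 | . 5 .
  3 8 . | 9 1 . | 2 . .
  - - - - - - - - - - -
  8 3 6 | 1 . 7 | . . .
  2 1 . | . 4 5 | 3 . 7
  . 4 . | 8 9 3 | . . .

Step 1. [r5c4∈{4,6,7}] col 4 places 7 nowhere but r5c4 ⇒ r5c4=7.
Step 2. [r5c3∈{1}] nothing but 1 survives at r5c3, so r5c3=1.
Step 3. [r6c9∈{4}] r6c9 has the single candidate 4, so r6c9=4.
Step 4. [r1c9∈{1,3,8}] col 9 places 8 nowhere but r1c9. So r1c9=8.
Step 5. [r2c1∈{1,7,9}] in row 2, 9 fits only at r2c1 ⇒ r2c1=9.
Step 6. [r6c3∈{5,7}] in row 6, 5 fits only at r6c3 ⇒ r6c3=5.
Step 7. [r2c8∈{1,3,7}] in col 8, 3 fits only at r2c8 ⇒ r2c8=3.
Step 8. [r3c7∈{1,6,7}] across box 3, 7 lands solely at r3c7 ⇒ r3c7=7.
Step 9. [r1c7∈{1,6}] 6 has one home in box 3: r1c7. So r1c7=6.
Step 10. [r9c9∈{1,2,5}] r9c9 is the only open cell in row 9 admitting 2, so r9c9=2.
Step 11. [r8c8∈{6,8,9}] row 8 places 8 nowhere but r8c8. So r8c8=8.
Step 12. [r4c6∈{4}] nothing but 4 survives at r4c6 ⇒ r4c6=4.
Step 13. [r4c1∈{7}] only 7 remains possible at r4c1 ⇒ r4c1=7.
Step 14. [r1c1∈{1}] r1c1's peers cover all but 1 ⇒ r1c1=1.
Step 15. [r4c8∈{1}] nothing but 1 survives at r4c8 ⇒ r4c8=1.
Step 16. [r5c7∈{9}] r5c7's peers cover all but 9, so r5c7=9.
Step 17. [r5c1∈{4,6}] 4 has one home in row 5: r5c1, so r5c1=4.
Step 18. [r4c3∈{2}] nothing but 2 survives at r4c3. So r4c3=2.
Step 19. [r4c7∈{8}] r4c7 has the single candidate 8, so r4c7=8.
Step 20. [r6c6∈{6}] r6c6 has the single candidate 6, so r6c6=6.
Step 21. [r2c9∈{1}] only 1 remains possible at r2c9 ⇒ r2c9=1.
Step 22. [r9c1∈{5}] nothing but 5 survives at r9c1. So r9c1=5.
Step 23. [r1c4∈{5}] nothing but 5 survives at r1c4, so r1c4=5.
Step 24. [r7c9∈{5}] nothing but 5 survives at r7c9. So r7c9=5.
Step 25. [r3c3∈{8}] r3c3 has the single candidate 8. So r3c3=8.
Step 26. [r6c8∈{7}] r6c8's peers cover all but 7 ⇒ r6c8=7.
Step 27. [r3c1∈{6}] nothing but 6 survives at r3c1 ⇒ r3c1=6.
Step 28. [r8c3∈{9}] only 9 remains possible at r8c3, so r8c3=9.
Step 29. [r3c6∈{1}] nothing but 1 survives at r3c6 ⇒ r3c6=1.
Step 30. [r9c7∈{1}] nothing but 1 survives at r9c7 ⇒ r9c7=1.
Step 31. [r1c3∈{3}] nothing but 3 survives at r1c3. So r1c3=3.
Step 32. [r3c4∈{4}] r3c4's peers cover all but 4 ⇒ r3c4=4.
Step 33. [r8c4∈{6}] only 6 remains possible at r8c4, so r8c4=6.
Step 34. [r5c2∈{6}] r5c2 has the single candidate 6, so r5c2=6.
Step 35. [r9c3∈{7}] r9c3's peers cover all but 7, so r9c3=7.
Step 36. [r7c7∈{4}] r7c7 has the single candidate 4. So r7c7=4.
Step 37. [r1c2∈{2}] r1c2 is down to just 2 ⇒ r1c2=2.
Step 38. [r5c9∈{3}] r5c9 has the single candidate 3 ⇒ r5c9=3.
Step 39. [r7c8∈{9}] r7c8's peers cover all but 9, so r7c8=9.
Step 40. [r1c6∈{9}] r1c6 is down to just 9 ⇒ r1c6=9.
Step 41. [r9c8∈{6}] r9c8 has the single candidate 6, so r9c8=6.
Step 42. [r4c5∈{5}] r4c5 is down to just 5. So r4c5=5.
Step 43. [r7c5∈{2}] nothing but 2 survives at r7c5, so r7c5=2.
Step 44. [r2c2∈{7}] r2c2 has the single candidate 7. So r2c2=7.

Answer: 1 2 3 5 7 9 6 4 8 / 9 7 4 2 6 8 5 3 1 / 6 5 8 4 3 1 7 2 9 / 7 9 2 3 5 4 8 1 6 / 4 6 1 7 8 2 9 5 3 / 3 8 5 9 1 6 2 7 4 / 8 3 6 1 2 7 4 9 5 / 2 1 9 6 4 5 3 8 7 / 5 4 7 8 9 3 1 6 2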